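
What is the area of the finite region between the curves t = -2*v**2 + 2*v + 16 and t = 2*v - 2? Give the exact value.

72

Both boundary curves give t as a function of v, so integrate with respect to v. Setting them equal: -2*v**2 + 18 = 0, i.e. -2*(v - 3)*(v + 3) = 0, so they meet at v = -3, 3.
For v in [-3, 3], t = -2*v**2 + 2*v + 16 is on the right; area = ∫[-3,3] (-2*v**2 + 18) dv = 72.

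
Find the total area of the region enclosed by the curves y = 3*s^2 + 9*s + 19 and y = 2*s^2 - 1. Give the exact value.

1/6

Set the curves equal: 3*s^2 + 9*s + 19 = 2*s^2 - 1, so s^2 + 9*s + 20 = 0, which factors as (s + 4)*(s + 5) = 0. The curves meet at s = -5, -4.
On [-5, -4], y = 2*s^2 - 1 is on top; that piece has area ∫[-5,-4] (-(s^2 + 9*s + 20)) ds = 1/6.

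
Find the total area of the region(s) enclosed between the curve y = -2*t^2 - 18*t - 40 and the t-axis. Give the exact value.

1/3

The curve meets the t-axis where -2*t^2 - 18*t - 40 = 0, i.e. -2*(t + 4)*(t + 5) = 0, at t = -5, -4.
On [-5, -4] the curve lies above the axis; ∫[-5,-4] (-2*t^2 - 18*t - 40) dt = 1/3, giving area 1/3.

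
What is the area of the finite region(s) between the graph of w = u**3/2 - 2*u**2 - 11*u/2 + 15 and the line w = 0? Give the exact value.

The curve meets the u-axis where u**3/2 - 2*u**2 - 11*u/2 + 15 = 0, i.e. (u - 5)*(u - 2)*(u + 3)/2 = 0, at u = -3, 2, 5.
On [-3, 2] the curve lies above the axis; ∫[-3,2] (u**3/2 - 2*u**2 - 11*u/2 + 15) du = 1375/24, giving area 1375/24.
On [2, 5] the curve lies below the axis; ∫[2,5] (u**3/2 - 2*u**2 - 11*u/2 + 15) du = -117/8, giving area 117/8.
Total area = 1375/24 + 117/8 = 863/12.

863/12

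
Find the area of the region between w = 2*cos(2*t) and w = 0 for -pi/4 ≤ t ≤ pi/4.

On [-pi/4, pi/4], (2*cos(2*t)) - (0) = 2*cos(2*t) is ≥ 0 throughout, so the area is a single integral of |2*cos(2*t)|.
∫[-pi/4,pi/4] (2*cos(2*t)) dt = 2.

2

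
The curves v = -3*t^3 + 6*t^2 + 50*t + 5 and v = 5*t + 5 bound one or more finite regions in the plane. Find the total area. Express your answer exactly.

863/2

Set the curves equal: -3*t^3 + 6*t^2 + 50*t + 5 = 5*t + 5, so -3*t^3 + 6*t^2 + 45*t = 0, which factors as -3*t*(t - 5)*(t + 3) = 0. The curves meet at t = -3, 0, 5.
On [-3, 0], v = 5*t + 5 is on top; that piece has area ∫[-3,0] (-(-3*t^3 + 6*t^2 + 45*t)) dt = 351/4.
On [0, 5], v = -3*t^3 + 6*t^2 + 50*t + 5 is on top; that piece has area ∫[0,5] (-3*t^3 + 6*t^2 + 45*t) dt = 1375/4.
Total enclosed area = 351/4 + 1375/4 = 863/2.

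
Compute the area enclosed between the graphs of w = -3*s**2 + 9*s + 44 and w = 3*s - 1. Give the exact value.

256

Set the curves equal: -3*s**2 + 9*s + 44 = 3*s - 1, so -3*s**2 + 6*s + 45 = 0, which factors as -3*(s - 5)*(s + 3) = 0. The curves meet at s = -3, 5.
On [-3, 5], w = -3*s**2 + 9*s + 44 is on top; that piece has area ∫[-3,5] (-3*s**2 + 6*s + 45) ds = 256.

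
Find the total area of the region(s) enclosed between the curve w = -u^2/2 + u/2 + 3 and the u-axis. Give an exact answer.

The curve meets the u-axis where -u^2/2 + u/2 + 3 = 0, i.e. -(u - 3)*(u + 2)/2 = 0, at u = -2, 3.
On [-2, 3] the curve lies above the axis; ∫[-2,3] (-u^2/2 + u/2 + 3) du = 125/12, giving area 125/12.

125/12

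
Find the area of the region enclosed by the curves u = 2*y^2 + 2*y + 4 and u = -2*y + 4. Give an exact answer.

Both boundary curves give u as a function of y, so integrate with respect to y. Setting them equal: 2*y^2 + 4*y = 0, i.e. 2*y*(y + 2) = 0, so they meet at y = -2, 0.
For y in [-2, 0], u = 2*y^2 + 2*y + 4 is on the left; area = ∫[-2,0] (-(2*y^2 + 4*y)) dy = 8/3.

8/3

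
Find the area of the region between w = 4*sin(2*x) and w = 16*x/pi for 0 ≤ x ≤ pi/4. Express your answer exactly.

On [0, pi/4], (4*sin(2*x)) - (16*x/pi) = -16*x/pi + 4*sin(2*x) is ≥ 0 throughout, so the area is a single integral of |-16*x/pi + 4*sin(2*x)|.
∫[0,pi/4] (-16*x/pi + 4*sin(2*x)) dx = 2 - pi/2.

2 - pi/2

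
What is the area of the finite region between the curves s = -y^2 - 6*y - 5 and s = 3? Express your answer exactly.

Both boundary curves give s as a function of y, so integrate with respect to y. Setting them equal: -y^2 - 6*y - 8 = 0, i.e. -(y + 2)*(y + 4) = 0, so they meet at y = -4, -2.
For y in [-4, -2], s = -y^2 - 6*y - 5 is on the right; area = ∫[-4,-2] (-y^2 - 6*y - 8) dy = 4/3.

4/3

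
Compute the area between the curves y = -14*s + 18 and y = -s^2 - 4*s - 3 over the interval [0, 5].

97/3

The difference (-14*s + 18) - (-s^2 - 4*s - 3) = s^2 - 10*s + 21 changes sign at s = 3 inside [0, 5], so split the integral there.
∫[0,3] (s^2 - 10*s + 21) ds = 27.
∫[3,5] (s^2 - 10*s + 21) ds = -16/3; the area of that piece is 16/3.
Total area = 27 + 16/3 = 97/3.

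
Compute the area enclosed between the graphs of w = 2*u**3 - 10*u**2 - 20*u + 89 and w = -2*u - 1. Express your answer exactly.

1136/3

Set the curves equal: 2*u**3 - 10*u**2 - 20*u + 89 = -2*u - 1, so 2*u**3 - 10*u**2 - 18*u + 90 = 0, which factors as 2*(u - 5)*(u - 3)*(u + 3) = 0. The curves meet at u = -3, 3, 5.
On [-3, 3], w = 2*u**3 - 10*u**2 - 20*u + 89 is on top; that piece has area ∫[-3,3] (2*u**3 - 10*u**2 - 18*u + 90) du = 360.
On [3, 5], w = -2*u - 1 is on top; that piece has area ∫[3,5] (-(2*u**3 - 10*u**2 - 18*u + 90)) du = 56/3.
Total enclosed area = 360 + 56/3 = 1136/3.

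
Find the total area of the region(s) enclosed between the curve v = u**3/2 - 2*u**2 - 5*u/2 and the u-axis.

443/12

The curve meets the u-axis where u**3/2 - 2*u**2 - 5*u/2 = 0, i.e. u*(u - 5)*(u + 1)/2 = 0, at u = -1, 0, 5.
On [-1, 0] the curve lies above the axis; ∫[-1,0] (u**3/2 - 2*u**2 - 5*u/2) du = 11/24, giving area 11/24.
On [0, 5] the curve lies below the axis; ∫[0,5] (u**3/2 - 2*u**2 - 5*u/2) du = -875/24, giving area 875/24.
Total area = 11/24 + 875/24 = 443/12.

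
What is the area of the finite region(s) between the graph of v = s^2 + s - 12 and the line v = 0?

343/6

The curve meets the s-axis where s^2 + s - 12 = 0, i.e. (s - 3)*(s + 4) = 0, at s = -4, 3.
On [-4, 3] the curve lies below the axis; ∫[-4,3] (s^2 + s - 12) ds = -343/6, giving area 343/6.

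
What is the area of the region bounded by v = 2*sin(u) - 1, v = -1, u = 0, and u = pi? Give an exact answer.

4

On [0, pi], (2*sin(u) - 1) - (-1) = 2*sin(u) is ≥ 0 throughout, so the area is a single integral of |2*sin(u)|.
∫[0,pi] (2*sin(u)) du = 4.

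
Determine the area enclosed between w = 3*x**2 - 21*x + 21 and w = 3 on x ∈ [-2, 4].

The difference (3*x**2 - 21*x + 21) - (3) = 3*x**2 - 21*x + 18 changes sign at x = 1 inside [-2, 4], so split the integral there.
∫[-2,1] (3*x**2 - 21*x + 18) dx = 189/2.
∫[1,4] (3*x**2 - 21*x + 18) dx = -81/2; the area of that piece is 81/2.
Total area = 189/2 + 81/2 = 135.

135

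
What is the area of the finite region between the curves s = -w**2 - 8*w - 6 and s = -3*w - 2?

9/2

Both boundary curves give s as a function of w, so integrate with respect to w. Setting them equal: -w**2 - 5*w - 4 = 0, i.e. -(w + 1)*(w + 4) = 0, so they meet at w = -4, -1.
For w in [-4, -1], s = -w**2 - 8*w - 6 is on the right; area = ∫[-4,-1] (-w**2 - 5*w - 4) dw = 9/2.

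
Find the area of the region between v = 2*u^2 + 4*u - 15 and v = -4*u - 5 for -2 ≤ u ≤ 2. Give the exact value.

128/3

The difference (2*u^2 + 4*u - 15) - (-4*u - 5) = 2*u^2 + 8*u - 10 changes sign at u = 1 inside [-2, 2], so split the integral there.
∫[-2,1] (2*u^2 + 8*u - 10) du = -36; the area of that piece is 36.
∫[1,2] (2*u^2 + 8*u - 10) du = 20/3.
Total area = 36 + 20/3 = 128/3.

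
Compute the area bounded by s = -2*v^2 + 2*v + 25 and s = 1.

Both boundary curves give s as a function of v, so integrate with respect to v. Setting them equal: -2*v^2 + 2*v + 24 = 0, i.e. -2*(v - 4)*(v + 3) = 0, so they meet at v = -3, 4.
For v in [-3, 4], s = -2*v^2 + 2*v + 25 is on the right; area = ∫[-3,4] (-2*v^2 + 2*v + 24) dv = 343/3.

343/3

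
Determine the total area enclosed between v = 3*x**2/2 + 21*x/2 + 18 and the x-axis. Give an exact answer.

1/4

The curve meets the x-axis where 3*x**2/2 + 21*x/2 + 18 = 0, i.e. 3*(x + 3)*(x + 4)/2 = 0, at x = -4, -3.
On [-4, -3] the curve lies below the axis; ∫[-4,-3] (3*x**2/2 + 21*x/2 + 18) dx = -1/4, giving area 1/4.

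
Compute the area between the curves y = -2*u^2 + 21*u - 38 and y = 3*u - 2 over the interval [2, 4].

The difference (-2*u^2 + 21*u - 38) - (3*u - 2) = -2*u^2 + 18*u - 36 changes sign at u = 3 inside [2, 4], so split the integral there.
∫[2,3] (-2*u^2 + 18*u - 36) du = -11/3; the area of that piece is 11/3.
∫[3,4] (-2*u^2 + 18*u - 36) du = 7/3.
Total area = 11/3 + 7/3 = 6.

6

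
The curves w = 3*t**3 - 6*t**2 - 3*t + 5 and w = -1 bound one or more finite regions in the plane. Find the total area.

37/4

Set the curves equal: 3*t**3 - 6*t**2 - 3*t + 5 = -1, so 3*t**3 - 6*t**2 - 3*t + 6 = 0, which factors as 3*(t - 2)*(t - 1)*(t + 1) = 0. The curves meet at t = -1, 1, 2.
On [-1, 1], w = 3*t**3 - 6*t**2 - 3*t + 5 is on top; that piece has area ∫[-1,1] (3*t**3 - 6*t**2 - 3*t + 6) dt = 8.
On [1, 2], w = -1 is on top; that piece has area ∫[1,2] (-(3*t**3 - 6*t**2 - 3*t + 6)) dt = 5/4.
Total enclosed area = 8 + 5/4 = 37/4.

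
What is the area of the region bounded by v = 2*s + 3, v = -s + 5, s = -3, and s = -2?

19/2

On [-3, -2], (2*s + 3) - (-s + 5) = 3*s - 2 is ≤ 0 throughout, so the area is a single integral of |3*s - 2|.
∫[-3,-2] (3*s - 2) ds = -19/2; the area of that piece is 19/2.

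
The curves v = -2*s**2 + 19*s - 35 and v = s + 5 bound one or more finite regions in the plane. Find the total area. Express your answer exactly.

Set the curves equal: -2*s**2 + 19*s - 35 = s + 5, so -2*s**2 + 18*s - 40 = 0, which factors as -2*(s - 5)*(s - 4) = 0. The curves meet at s = 4, 5.
On [4, 5], v = -2*s**2 + 19*s - 35 is on top; that piece has area ∫[4,5] (-2*s**2 + 18*s - 40) ds = 1/3.

1/3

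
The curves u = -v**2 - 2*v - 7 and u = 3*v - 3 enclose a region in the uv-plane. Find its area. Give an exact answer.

9/2

Both boundary curves give u as a function of v, so integrate with respect to v. Setting them equal: -v**2 - 5*v - 4 = 0, i.e. -(v + 1)*(v + 4) = 0, so they meet at v = -4, -1.
For v in [-4, -1], u = -v**2 - 2*v - 7 is on the right; area = ∫[-4,-1] (-v**2 - 5*v - 4) dv = 9/2.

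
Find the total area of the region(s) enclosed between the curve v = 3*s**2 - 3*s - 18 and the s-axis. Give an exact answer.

The curve meets the s-axis where 3*s**2 - 3*s - 18 = 0, i.e. 3*(s - 3)*(s + 2) = 0, at s = -2, 3.
On [-2, 3] the curve lies below the axis; ∫[-2,3] (3*s**2 - 3*s - 18) ds = -125/2, giving area 125/2.

125/2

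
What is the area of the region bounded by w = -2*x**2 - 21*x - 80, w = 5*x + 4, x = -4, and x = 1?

805/3

On [-4, 1], (-2*x**2 - 21*x - 80) - (5*x + 4) = -2*x**2 - 26*x - 84 is ≤ 0 throughout, so the area is a single integral of |-2*x**2 - 26*x - 84|.
∫[-4,1] (-2*x**2 - 26*x - 84) dx = -805/3; the area of that piece is 805/3.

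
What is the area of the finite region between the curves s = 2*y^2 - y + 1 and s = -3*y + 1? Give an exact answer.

Both boundary curves give s as a function of y, so integrate with respect to y. Setting them equal: 2*y^2 + 2*y = 0, i.e. 2*y*(y + 1) = 0, so they meet at y = -1, 0.
For y in [-1, 0], s = 2*y^2 - y + 1 is on the left; area = ∫[-1,0] (-(2*y^2 + 2*y)) dy = 1/3.

1/3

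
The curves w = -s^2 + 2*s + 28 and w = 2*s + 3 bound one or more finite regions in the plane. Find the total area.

Set the curves equal: -s^2 + 2*s + 28 = 2*s + 3, so -s^2 + 25 = 0, which factors as -(s - 5)*(s + 5) = 0. The curves meet at s = -5, 5.
On [-5, 5], w = -s^2 + 2*s + 28 is on top; that piece has area ∫[-5,5] (-s^2 + 25) ds = 500/3.

500/3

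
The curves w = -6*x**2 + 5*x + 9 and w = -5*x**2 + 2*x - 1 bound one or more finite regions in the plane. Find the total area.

Set the curves equal: -6*x**2 + 5*x + 9 = -5*x**2 + 2*x - 1, so -x**2 + 3*x + 10 = 0, which factors as -(x - 5)*(x + 2) = 0. The curves meet at x = -2, 5.
On [-2, 5], w = -6*x**2 + 5*x + 9 is on top; that piece has area ∫[-2,5] (-x**2 + 3*x + 10) dx = 343/6.

343/6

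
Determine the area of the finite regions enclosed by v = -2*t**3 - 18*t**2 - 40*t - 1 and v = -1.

Set the curves equal: -2*t**3 - 18*t**2 - 40*t - 1 = -1, so -2*t**3 - 18*t**2 - 40*t = 0, which factors as -2*t*(t + 4)*(t + 5) = 0. The curves meet at t = -5, -4, 0.
On [-5, -4], v = -1 is on top; that piece has area ∫[-5,-4] (-(-2*t**3 - 18*t**2 - 40*t)) dt = 3/2.
On [-4, 0], v = -2*t**3 - 18*t**2 - 40*t - 1 is on top; that piece has area ∫[-4,0] (-2*t**3 - 18*t**2 - 40*t) dt = 64.
Total enclosed area = 3/2 + 64 = 131/2.

131/2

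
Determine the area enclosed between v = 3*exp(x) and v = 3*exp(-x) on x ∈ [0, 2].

On [0, 2], (3*exp(x)) - (3*exp(-x)) = 3*exp(x) - 3*exp(-x) is ≥ 0 throughout, so the area is a single integral of |3*exp(x) - 3*exp(-x)|.
∫[0,2] (3*exp(x) - 3*exp(-x)) dx = -6 + 3*exp(-2) + 3*exp(2).

-6 + 3*exp(-2) + 3*exp(2)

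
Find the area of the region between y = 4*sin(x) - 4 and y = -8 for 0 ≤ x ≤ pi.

On [0, pi], (4*sin(x) - 4) - (-8) = 4*sin(x) + 4 is ≥ 0 throughout, so the area is a single integral of |4*sin(x) + 4|.
∫[0,pi] (4*sin(x) + 4) dx = 8 + 4*pi.

8 + 4*pi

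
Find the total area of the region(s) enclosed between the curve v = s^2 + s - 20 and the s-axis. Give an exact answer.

243/2

The curve meets the s-axis where s^2 + s - 20 = 0, i.e. (s - 4)*(s + 5) = 0, at s = -5, 4.
On [-5, 4] the curve lies below the axis; ∫[-5,4] (s^2 + s - 20) ds = -243/2, giving area 243/2.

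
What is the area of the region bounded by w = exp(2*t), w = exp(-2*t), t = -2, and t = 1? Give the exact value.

-2 + exp(-4)/2 + exp(-2)/2 + exp(2)/2 + exp(4)/2

The difference (exp(2*t)) - (exp(-2*t)) = exp(2*t) - exp(-2*t) changes sign at t = 0 inside [-2, 1], so split the integral there.
∫[-2,0] (exp(2*t) - exp(-2*t)) dt = -exp(4)/2 - exp(-4)/2 + 1; the area of that piece is -1 + exp(-4)/2 + exp(4)/2.
∫[0,1] (exp(2*t) - exp(-2*t)) dt = -1 + exp(-2)/2 + exp(2)/2.
Total area = (-1 + exp(-4)/2 + exp(4)/2) + (-1 + exp(-2)/2 + exp(2)/2) = -2 + exp(-4)/2 + exp(-2)/2 + exp(2)/2 + exp(4)/2.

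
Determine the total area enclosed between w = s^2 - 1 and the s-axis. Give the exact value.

4/3

The curve meets the s-axis where s^2 - 1 = 0, i.e. (s - 1)*(s + 1) = 0, at s = -1, 1.
On [-1, 1] the curve lies below the axis; ∫[-1,1] (s^2 - 1) ds = -4/3, giving area 4/3.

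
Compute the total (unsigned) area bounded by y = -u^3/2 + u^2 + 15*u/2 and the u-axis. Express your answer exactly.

The curve meets the u-axis where -u^3/2 + u^2 + 15*u/2 = 0, i.e. -u*(u - 5)*(u + 3)/2 = 0, at u = -3, 0, 5.
On [-3, 0] the curve lies below the axis; ∫[-3,0] (-u^3/2 + u^2 + 15*u/2) du = -117/8, giving area 117/8.
On [0, 5] the curve lies above the axis; ∫[0,5] (-u^3/2 + u^2 + 15*u/2) du = 1375/24, giving area 1375/24.
Total area = 117/8 + 1375/24 = 863/12.

863/12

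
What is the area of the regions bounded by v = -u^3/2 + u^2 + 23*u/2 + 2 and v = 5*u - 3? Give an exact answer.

Set the curves equal: -u^3/2 + u^2 + 23*u/2 + 2 = 5*u - 3, so -u^3/2 + u^2 + 13*u/2 + 5 = 0, which factors as -(u - 5)*(u + 1)*(u + 2)/2 = 0. The curves meet at u = -2, -1, 5.
On [-2, -1], v = 5*u - 3 is on top; that piece has area ∫[-2,-1] (-(-u^3/2 + u^2 + 13*u/2 + 5)) du = 13/24.
On [-1, 5], v = -u^3/2 + u^2 + 23*u/2 + 2 is on top; that piece has area ∫[-1,5] (-u^3/2 + u^2 + 13*u/2 + 5) du = 72.
Total enclosed area = 13/24 + 72 = 1741/24.

1741/24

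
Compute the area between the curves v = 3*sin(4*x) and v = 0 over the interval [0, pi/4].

3/2

On [0, pi/4], (3*sin(4*x)) - (0) = 3*sin(4*x) is ≥ 0 throughout, so the area is a single integral of |3*sin(4*x)|.
∫[0,pi/4] (3*sin(4*x)) dx = 3/2.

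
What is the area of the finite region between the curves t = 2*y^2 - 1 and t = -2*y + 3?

9

Both boundary curves give t as a function of y, so integrate with respect to y. Setting them equal: 2*y^2 + 2*y - 4 = 0, i.e. 2*(y - 1)*(y + 2) = 0, so they meet at y = -2, 1.
For y in [-2, 1], t = 2*y^2 - 1 is on the left; area = ∫[-2,1] (-(2*y^2 + 2*y - 4)) dy = 9.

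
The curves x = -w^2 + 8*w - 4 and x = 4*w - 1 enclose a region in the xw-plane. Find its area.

Both boundary curves give x as a function of w, so integrate with respect to w. Setting them equal: -w^2 + 4*w - 3 = 0, i.e. -(w - 3)*(w - 1) = 0, so they meet at w = 1, 3.
For w in [1, 3], x = -w^2 + 8*w - 4 is on the right; area = ∫[1,3] (-w^2 + 4*w - 3) dw = 4/3.

4/3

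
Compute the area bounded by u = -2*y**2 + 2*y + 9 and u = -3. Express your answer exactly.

Both boundary curves give u as a function of y, so integrate with respect to y. Setting them equal: -2*y**2 + 2*y + 12 = 0, i.e. -2*(y - 3)*(y + 2) = 0, so they meet at y = -2, 3.
For y in [-2, 3], u = -2*y**2 + 2*y + 9 is on the right; area = ∫[-2,3] (-2*y**2 + 2*y + 12) dy = 125/3.

125/3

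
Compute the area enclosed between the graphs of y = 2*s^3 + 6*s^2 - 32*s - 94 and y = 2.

517

Set the curves equal: 2*s^3 + 6*s^2 - 32*s - 94 = 2, so 2*s^3 + 6*s^2 - 32*s - 96 = 0, which factors as 2*(s - 4)*(s + 3)*(s + 4) = 0. The curves meet at s = -4, -3, 4.
On [-4, -3], y = 2*s^3 + 6*s^2 - 32*s - 94 is on top; that piece has area ∫[-4,-3] (2*s^3 + 6*s^2 - 32*s - 96) ds = 5/2.
On [-3, 4], y = 2 is on top; that piece has area ∫[-3,4] (-(2*s^3 + 6*s^2 - 32*s - 96)) ds = 1029/2.
Total enclosed area = 5/2 + 1029/2 = 517.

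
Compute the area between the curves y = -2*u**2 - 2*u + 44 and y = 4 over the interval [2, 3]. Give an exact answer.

On [2, 3], (-2*u**2 - 2*u + 44) - (4) = -2*u**2 - 2*u + 40 is ≥ 0 throughout, so the area is a single integral of |-2*u**2 - 2*u + 40|.
∫[2,3] (-2*u**2 - 2*u + 40) du = 67/3.

67/3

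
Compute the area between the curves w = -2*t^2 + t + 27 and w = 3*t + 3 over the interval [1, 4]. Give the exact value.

The difference (-2*t^2 + t + 27) - (3*t + 3) = -2*t^2 - 2*t + 24 changes sign at t = 3 inside [1, 4], so split the integral there.
∫[1,3] (-2*t^2 - 2*t + 24) dt = 68/3.
∫[3,4] (-2*t^2 - 2*t + 24) dt = -23/3; the area of that piece is 23/3.
Total area = 68/3 + 23/3 = 91/3.

91/3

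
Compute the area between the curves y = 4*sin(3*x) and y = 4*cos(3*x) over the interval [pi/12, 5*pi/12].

8*sqrt(2)/3

On [pi/12, 5*pi/12], (4*sin(3*x)) - (4*cos(3*x)) = 4*sin(3*x) - 4*cos(3*x) is ≥ 0 throughout, so the area is a single integral of |4*sin(3*x) - 4*cos(3*x)|.
∫[pi/12,5*pi/12] (4*sin(3*x) - 4*cos(3*x)) dx = 8*sqrt(2)/3.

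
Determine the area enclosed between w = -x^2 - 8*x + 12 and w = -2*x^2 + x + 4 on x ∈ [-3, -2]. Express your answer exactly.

On [-3, -2], (-x^2 - 8*x + 12) - (-2*x^2 + x + 4) = x^2 - 9*x + 8 is ≥ 0 throughout, so the area is a single integral of |x^2 - 9*x + 8|.
∫[-3,-2] (x^2 - 9*x + 8) dx = 221/6.

221/6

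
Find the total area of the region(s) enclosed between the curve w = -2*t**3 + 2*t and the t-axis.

The curve meets the t-axis where -2*t**3 + 2*t = 0, i.e. -2*t*(t - 1)*(t + 1) = 0, at t = -1, 0, 1.
On [-1, 0] the curve lies below the axis; ∫[-1,0] (-2*t**3 + 2*t) dt = -1/2, giving area 1/2.
On [0, 1] the curve lies above the axis; ∫[0,1] (-2*t**3 + 2*t) dt = 1/2, giving area 1/2.
Total area = 1/2 + 1/2 = 1.

1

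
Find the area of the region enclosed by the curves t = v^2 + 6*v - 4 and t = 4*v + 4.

36

Both boundary curves give t as a function of v, so integrate with respect to v. Setting them equal: v^2 + 2*v - 8 = 0, i.e. (v - 2)*(v + 4) = 0, so they meet at v = -4, 2.
For v in [-4, 2], t = v^2 + 6*v - 4 is on the left; area = ∫[-4,2] (-(v^2 + 2*v - 8)) dv = 36.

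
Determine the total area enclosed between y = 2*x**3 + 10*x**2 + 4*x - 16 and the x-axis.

253/6

The curve meets the x-axis where 2*x**3 + 10*x**2 + 4*x - 16 = 0, i.e. 2*(x - 1)*(x + 2)*(x + 4) = 0, at x = -4, -2, 1.
On [-4, -2] the curve lies above the axis; ∫[-4,-2] (2*x**3 + 10*x**2 + 4*x - 16) dx = 32/3, giving area 32/3.
On [-2, 1] the curve lies below the axis; ∫[-2,1] (2*x**3 + 10*x**2 + 4*x - 16) dx = -63/2, giving area 63/2.
Total area = 32/3 + 63/2 = 253/6.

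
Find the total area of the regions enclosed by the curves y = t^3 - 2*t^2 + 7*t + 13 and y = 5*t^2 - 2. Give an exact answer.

148/3

Set the curves equal: t^3 - 2*t^2 + 7*t + 13 = 5*t^2 - 2, so t^3 - 7*t^2 + 7*t + 15 = 0, which factors as (t - 5)*(t - 3)*(t + 1) = 0. The curves meet at t = -1, 3, 5.
On [-1, 3], y = t^3 - 2*t^2 + 7*t + 13 is on top; that piece has area ∫[-1,3] (t^3 - 7*t^2 + 7*t + 15) dt = 128/3.
On [3, 5], y = 5*t^2 - 2 is on top; that piece has area ∫[3,5] (-(t^3 - 7*t^2 + 7*t + 15)) dt = 20/3.
Total enclosed area = 128/3 + 20/3 = 148/3.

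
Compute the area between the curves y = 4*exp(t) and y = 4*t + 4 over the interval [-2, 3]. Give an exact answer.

-30 - 4*exp(-2) + 4*exp(3)

On [-2, 3], (4*exp(t)) - (4*t + 4) = -4*t + 4*exp(t) - 4 is ≥ 0 throughout, so the area is a single integral of |-4*t + 4*exp(t) - 4|.
∫[-2,3] (-4*t + 4*exp(t) - 4) dt = -30 - 4*exp(-2) + 4*exp(3).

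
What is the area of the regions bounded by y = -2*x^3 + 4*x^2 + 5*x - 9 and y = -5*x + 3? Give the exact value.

Set the curves equal: -2*x^3 + 4*x^2 + 5*x - 9 = -5*x + 3, so -2*x^3 + 4*x^2 + 10*x - 12 = 0, which factors as -2*(x - 3)*(x - 1)*(x + 2) = 0. The curves meet at x = -2, 1, 3.
On [-2, 1], y = -5*x + 3 is on top; that piece has area ∫[-2,1] (-(-2*x^3 + 4*x^2 + 10*x - 12)) dx = 63/2.
On [1, 3], y = -2*x^3 + 4*x^2 + 5*x - 9 is on top; that piece has area ∫[1,3] (-2*x^3 + 4*x^2 + 10*x - 12) dx = 32/3.
Total enclosed area = 63/2 + 32/3 = 253/6.

253/6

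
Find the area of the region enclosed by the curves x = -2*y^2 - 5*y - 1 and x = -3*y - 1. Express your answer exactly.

1/3

Both boundary curves give x as a function of y, so integrate with respect to y. Setting them equal: -2*y^2 - 2*y = 0, i.e. -2*y*(y + 1) = 0, so they meet at y = -1, 0.
For y in [-1, 0], x = -2*y^2 - 5*y - 1 is on the right; area = ∫[-1,0] (-2*y^2 - 2*y) dy = 1/3.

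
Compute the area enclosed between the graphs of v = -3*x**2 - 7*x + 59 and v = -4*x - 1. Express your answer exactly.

729/2

Set the curves equal: -3*x**2 - 7*x + 59 = -4*x - 1, so -3*x**2 - 3*x + 60 = 0, which factors as -3*(x - 4)*(x + 5) = 0. The curves meet at x = -5, 4.
On [-5, 4], v = -3*x**2 - 7*x + 59 is on top; that piece has area ∫[-5,4] (-3*x**2 - 3*x + 60) dx = 729/2.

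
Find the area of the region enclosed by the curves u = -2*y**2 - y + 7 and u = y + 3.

Both boundary curves give u as a function of y, so integrate with respect to y. Setting them equal: -2*y**2 - 2*y + 4 = 0, i.e. -2*(y - 1)*(y + 2) = 0, so they meet at y = -2, 1.
For y in [-2, 1], u = -2*y**2 - y + 7 is on the right; area = ∫[-2,1] (-2*y**2 - 2*y + 4) dy = 9.

9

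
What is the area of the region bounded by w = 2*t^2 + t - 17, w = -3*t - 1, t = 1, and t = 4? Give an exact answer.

104/3

The difference (2*t^2 + t - 17) - (-3*t - 1) = 2*t^2 + 4*t - 16 changes sign at t = 2 inside [1, 4], so split the integral there.
∫[1,2] (2*t^2 + 4*t - 16) dt = -16/3; the area of that piece is 16/3.
∫[2,4] (2*t^2 + 4*t - 16) dt = 88/3.
Total area = 16/3 + 88/3 = 104/3.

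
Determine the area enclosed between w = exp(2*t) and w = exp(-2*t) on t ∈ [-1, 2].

-2 + exp(-4)/2 + exp(-2)/2 + exp(2)/2 + exp(4)/2

The difference (exp(2*t)) - (exp(-2*t)) = exp(2*t) - exp(-2*t) changes sign at t = 0 inside [-1, 2], so split the integral there.
∫[-1,0] (exp(2*t) - exp(-2*t)) dt = -exp(2)/2 - exp(-2)/2 + 1; the area of that piece is -1 + exp(-2)/2 + exp(2)/2.
∫[0,2] (exp(2*t) - exp(-2*t)) dt = -1 + exp(-4)/2 + exp(4)/2.
Total area = (-1 + exp(-2)/2 + exp(2)/2) + (-1 + exp(-4)/2 + exp(4)/2) = -2 + exp(-4)/2 + exp(-2)/2 + exp(2)/2 + exp(4)/2.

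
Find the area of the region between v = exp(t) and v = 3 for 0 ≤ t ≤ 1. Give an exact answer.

4 - exp(1)

On [0, 1], (exp(t)) - (3) = exp(t) - 3 is ≤ 0 throughout, so the area is a single integral of |exp(t) - 3|.
∫[0,1] (exp(t) - 3) dt = -4 + exp(1); the area of that piece is 4 - exp(1).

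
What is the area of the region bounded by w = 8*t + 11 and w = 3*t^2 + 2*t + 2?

32

Set the curves equal: 8*t + 11 = 3*t^2 + 2*t + 2, so -3*t^2 + 6*t + 9 = 0, which factors as -3*(t - 3)*(t + 1) = 0. The curves meet at t = -1, 3.
On [-1, 3], w = 8*t + 11 is on top; that piece has area ∫[-1,3] (-3*t^2 + 6*t + 9) dt = 32.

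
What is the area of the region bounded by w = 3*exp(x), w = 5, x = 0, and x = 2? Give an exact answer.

-17 - 10*log(3) + 10*log(5) + 3*exp(2)

The difference (3*exp(x)) - (5) = 3*exp(x) - 5 changes sign at x = log(5/3) inside [0, 2], so split the integral there.
∫[0,log(5/3)] (3*exp(x) - 5) dx = log(243/3125) + 2; the area of that piece is -2 + log(3125/243).
∫[log(5/3),2] (3*exp(x) - 5) dx = -15 - 5*log(3) + 5*log(5) + 3*exp(2).
Total area = (-2 + log(3125/243)) + (-15 - 5*log(3) + 5*log(5) + 3*exp(2)) = -17 - 10*log(3) + 10*log(5) + 3*exp(2).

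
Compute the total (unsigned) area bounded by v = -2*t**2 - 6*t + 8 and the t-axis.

125/3

The curve meets the t-axis where -2*t**2 - 6*t + 8 = 0, i.e. -2*(t - 1)*(t + 4) = 0, at t = -4, 1.
On [-4, 1] the curve lies above the axis; ∫[-4,1] (-2*t**2 - 6*t + 8) dt = 125/3, giving area 125/3.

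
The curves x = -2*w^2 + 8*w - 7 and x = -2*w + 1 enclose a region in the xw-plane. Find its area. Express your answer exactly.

Both boundary curves give x as a function of w, so integrate with respect to w. Setting them equal: -2*w^2 + 10*w - 8 = 0, i.e. -2*(w - 4)*(w - 1) = 0, so they meet at w = 1, 4.
For w in [1, 4], x = -2*w^2 + 8*w - 7 is on the right; area = ∫[1,4] (-2*w^2 + 10*w - 8) dw = 9.

9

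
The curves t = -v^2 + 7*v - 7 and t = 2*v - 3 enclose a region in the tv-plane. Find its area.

9/2

Both boundary curves give t as a function of v, so integrate with respect to v. Setting them equal: -v^2 + 5*v - 4 = 0, i.e. -(v - 4)*(v - 1) = 0, so they meet at v = 1, 4.
For v in [1, 4], t = -v^2 + 7*v - 7 is on the right; area = ∫[1,4] (-v^2 + 5*v - 4) dv = 9/2.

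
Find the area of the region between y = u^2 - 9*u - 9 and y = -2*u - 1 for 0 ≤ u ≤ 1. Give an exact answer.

67/6

On [0, 1], (u^2 - 9*u - 9) - (-2*u - 1) = u^2 - 7*u - 8 is ≤ 0 throughout, so the area is a single integral of |u^2 - 7*u - 8|.
∫[0,1] (u^2 - 7*u - 8) du = -67/6; the area of that piece is 67/6.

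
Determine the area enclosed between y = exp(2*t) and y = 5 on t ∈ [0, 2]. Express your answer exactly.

-29/2 + 5*log(5) + exp(4)/2

The difference (exp(2*t)) - (5) = exp(2*t) - 5 changes sign at t = log(5)/2 inside [0, 2], so split the integral there.
∫[0,log(5)/2] (exp(2*t) - 5) dt = 2 - 5*log(5)/2; the area of that piece is -2 + 5*log(5)/2.
∫[log(5)/2,2] (exp(2*t) - 5) dt = -25/2 + 5*log(5)/2 + exp(4)/2.
Total area = (-2 + 5*log(5)/2) + (-25/2 + 5*log(5)/2 + exp(4)/2) = -29/2 + 5*log(5) + exp(4)/2.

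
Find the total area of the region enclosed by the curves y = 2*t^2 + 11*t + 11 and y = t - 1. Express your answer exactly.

1/3

Set the curves equal: 2*t^2 + 11*t + 11 = t - 1, so 2*t^2 + 10*t + 12 = 0, which factors as 2*(t + 2)*(t + 3) = 0. The curves meet at t = -3, -2.
On [-3, -2], y = t - 1 is on top; that piece has area ∫[-3,-2] (-(2*t^2 + 10*t + 12)) dt = 1/3.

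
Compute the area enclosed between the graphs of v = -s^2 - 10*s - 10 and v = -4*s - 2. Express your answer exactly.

Set the curves equal: -s^2 - 10*s - 10 = -4*s - 2, so -s^2 - 6*s - 8 = 0, which factors as -(s + 2)*(s + 4) = 0. The curves meet at s = -4, -2.
On [-4, -2], v = -s^2 - 10*s - 10 is on top; that piece has area ∫[-4,-2] (-s^2 - 6*s - 8) ds = 4/3.

4/3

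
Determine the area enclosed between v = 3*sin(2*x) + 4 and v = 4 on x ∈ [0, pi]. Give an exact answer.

The difference (3*sin(2*x) + 4) - (4) = 3*sin(2*x) changes sign at x = pi/2 inside [0, pi], so split the integral there.
∫[0,pi/2] (3*sin(2*x)) dx = 3.
∫[pi/2,pi] (3*sin(2*x)) dx = -3; the area of that piece is 3.
Total area = 3 + 3 = 6.

6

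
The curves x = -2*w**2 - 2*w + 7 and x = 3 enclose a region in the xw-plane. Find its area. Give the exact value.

Both boundary curves give x as a function of w, so integrate with respect to w. Setting them equal: -2*w**2 - 2*w + 4 = 0, i.e. -2*(w - 1)*(w + 2) = 0, so they meet at w = -2, 1.
For w in [-2, 1], x = -2*w**2 - 2*w + 7 is on the right; area = ∫[-2,1] (-2*w**2 - 2*w + 4) dw = 9.

9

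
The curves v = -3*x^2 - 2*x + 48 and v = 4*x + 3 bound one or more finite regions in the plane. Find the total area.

Set the curves equal: -3*x^2 - 2*x + 48 = 4*x + 3, so -3*x^2 - 6*x + 45 = 0, which factors as -3*(x - 3)*(x + 5) = 0. The curves meet at x = -5, 3.
On [-5, 3], v = -3*x^2 - 2*x + 48 is on top; that piece has area ∫[-5,3] (-3*x^2 - 6*x + 45) dx = 256.

256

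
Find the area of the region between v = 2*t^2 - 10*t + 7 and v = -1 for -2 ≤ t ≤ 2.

142/3

The difference (2*t^2 - 10*t + 7) - (-1) = 2*t^2 - 10*t + 8 changes sign at t = 1 inside [-2, 2], so split the integral there.
∫[-2,1] (2*t^2 - 10*t + 8) dt = 45.
∫[1,2] (2*t^2 - 10*t + 8) dt = -7/3; the area of that piece is 7/3.
Total area = 45 + 7/3 = 142/3.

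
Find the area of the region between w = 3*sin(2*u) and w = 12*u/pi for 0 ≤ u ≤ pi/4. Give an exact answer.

3/2 - 3*pi/8

On [0, pi/4], (3*sin(2*u)) - (12*u/pi) = -12*u/pi + 3*sin(2*u) is ≥ 0 throughout, so the area is a single integral of |-12*u/pi + 3*sin(2*u)|.
∫[0,pi/4] (-12*u/pi + 3*sin(2*u)) du = 3/2 - 3*pi/8.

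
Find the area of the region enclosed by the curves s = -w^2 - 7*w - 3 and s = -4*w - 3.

9/2

Both boundary curves give s as a function of w, so integrate with respect to w. Setting them equal: -w^2 - 3*w = 0, i.e. -w*(w + 3) = 0, so they meet at w = -3, 0.
For w in [-3, 0], s = -w^2 - 7*w - 3 is on the right; area = ∫[-3,0] (-w^2 - 3*w) dw = 9/2.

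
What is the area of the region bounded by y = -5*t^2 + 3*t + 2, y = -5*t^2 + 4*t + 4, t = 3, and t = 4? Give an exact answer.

On [3, 4], (-5*t^2 + 3*t + 2) - (-5*t^2 + 4*t + 4) = -t - 2 is ≤ 0 throughout, so the area is a single integral of |-t - 2|.
∫[3,4] (-t - 2) dt = -11/2; the area of that piece is 11/2.

11/2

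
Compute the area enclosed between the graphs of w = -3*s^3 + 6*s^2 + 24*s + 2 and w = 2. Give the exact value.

Set the curves equal: -3*s^3 + 6*s^2 + 24*s + 2 = 2, so -3*s^3 + 6*s^2 + 24*s = 0, which factors as -3*s*(s - 4)*(s + 2) = 0. The curves meet at s = -2, 0, 4.
On [-2, 0], w = 2 is on top; that piece has area ∫[-2,0] (-(-3*s^3 + 6*s^2 + 24*s)) ds = 20.
On [0, 4], w = -3*s^3 + 6*s^2 + 24*s + 2 is on top; that piece has area ∫[0,4] (-3*s^3 + 6*s^2 + 24*s) ds = 128.
Total enclosed area = 20 + 128 = 148.

148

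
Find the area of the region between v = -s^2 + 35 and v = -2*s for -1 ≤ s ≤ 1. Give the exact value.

On [-1, 1], (-s^2 + 35) - (-2*s) = -s^2 + 2*s + 35 is ≥ 0 throughout, so the area is a single integral of |-s^2 + 2*s + 35|.
∫[-1,1] (-s^2 + 2*s + 35) ds = 208/3.

208/3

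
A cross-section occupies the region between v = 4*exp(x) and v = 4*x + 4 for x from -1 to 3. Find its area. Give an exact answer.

-32 - 4*exp(-1) + 4*exp(3)

On [-1, 3], (4*exp(x)) - (4*x + 4) = -4*x + 4*exp(x) - 4 is ≥ 0 throughout, so the area is a single integral of |-4*x + 4*exp(x) - 4|.
∫[-1,3] (-4*x + 4*exp(x) - 4) dx = -32 - 4*exp(-1) + 4*exp(3).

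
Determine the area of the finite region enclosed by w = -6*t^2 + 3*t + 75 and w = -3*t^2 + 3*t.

500

Set the curves equal: -6*t^2 + 3*t + 75 = -3*t^2 + 3*t, so -3*t^2 + 75 = 0, which factors as -3*(t - 5)*(t + 5) = 0. The curves meet at t = -5, 5.
On [-5, 5], w = -6*t^2 + 3*t + 75 is on top; that piece has area ∫[-5,5] (-3*t^2 + 75) dt = 500.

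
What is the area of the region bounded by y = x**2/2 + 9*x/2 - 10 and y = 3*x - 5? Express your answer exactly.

Set the curves equal: x**2/2 + 9*x/2 - 10 = 3*x - 5, so x**2/2 + 3*x/2 - 5 = 0, which factors as (x - 2)*(x + 5)/2 = 0. The curves meet at x = -5, 2.
On [-5, 2], y = 3*x - 5 is on top; that piece has area ∫[-5,2] (-(x**2/2 + 3*x/2 - 5)) dx = 343/12.

343/12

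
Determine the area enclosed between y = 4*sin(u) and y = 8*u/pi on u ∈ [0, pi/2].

4 - pi

On [0, pi/2], (4*sin(u)) - (8*u/pi) = -8*u/pi + 4*sin(u) is ≥ 0 throughout, so the area is a single integral of |-8*u/pi + 4*sin(u)|.
∫[0,pi/2] (-8*u/pi + 4*sin(u)) du = 4 - pi.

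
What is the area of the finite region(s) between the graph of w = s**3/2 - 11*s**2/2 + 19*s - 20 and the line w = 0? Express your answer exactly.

The curve meets the s-axis where s**3/2 - 11*s**2/2 + 19*s - 20 = 0, i.e. (s - 5)*(s - 4)*(s - 2)/2 = 0, at s = 2, 4, 5.
On [2, 4] the curve lies above the axis; ∫[2,4] (s**3/2 - 11*s**2/2 + 19*s - 20) ds = 4/3, giving area 4/3.
On [4, 5] the curve lies below the axis; ∫[4,5] (s**3/2 - 11*s**2/2 + 19*s - 20) ds = -5/24, giving area 5/24.
Total area = 4/3 + 5/24 = 37/24.

37/24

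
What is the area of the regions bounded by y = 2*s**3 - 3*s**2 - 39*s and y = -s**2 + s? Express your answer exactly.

2521/6

Set the curves equal: 2*s**3 - 3*s**2 - 39*s = -s**2 + s, so 2*s**3 - 2*s**2 - 40*s = 0, which factors as 2*s*(s - 5)*(s + 4) = 0. The curves meet at s = -4, 0, 5.
On [-4, 0], y = 2*s**3 - 3*s**2 - 39*s is on top; that piece has area ∫[-4,0] (2*s**3 - 2*s**2 - 40*s) ds = 448/3.
On [0, 5], y = -s**2 + s is on top; that piece has area ∫[0,5] (-(2*s**3 - 2*s**2 - 40*s)) ds = 1625/6.
Total enclosed area = 448/3 + 1625/6 = 2521/6.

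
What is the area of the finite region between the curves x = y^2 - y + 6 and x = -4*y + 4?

Both boundary curves give x as a function of y, so integrate with respect to y. Setting them equal: y^2 + 3*y + 2 = 0, i.e. (y + 1)*(y + 2) = 0, so they meet at y = -2, -1.
For y in [-2, -1], x = y^2 - y + 6 is on the left; area = ∫[-2,-1] (-(y^2 + 3*y + 2)) dy = 1/6.

1/6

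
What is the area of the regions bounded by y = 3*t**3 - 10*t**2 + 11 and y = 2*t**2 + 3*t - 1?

Set the curves equal: 3*t**3 - 10*t**2 + 11 = 2*t**2 + 3*t - 1, so 3*t**3 - 12*t**2 - 3*t + 12 = 0, which factors as 3*(t - 4)*(t - 1)*(t + 1) = 0. The curves meet at t = -1, 1, 4.
On [-1, 1], y = 3*t**3 - 10*t**2 + 11 is on top; that piece has area ∫[-1,1] (3*t**3 - 12*t**2 - 3*t + 12) dt = 16.
On [1, 4], y = 2*t**2 + 3*t - 1 is on top; that piece has area ∫[1,4] (-(3*t**3 - 12*t**2 - 3*t + 12)) dt = 189/4.
Total enclosed area = 16 + 189/4 = 253/4.

253/4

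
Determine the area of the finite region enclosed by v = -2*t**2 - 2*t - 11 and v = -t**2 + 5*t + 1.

1/6

Set the curves equal: -2*t**2 - 2*t - 11 = -t**2 + 5*t + 1, so -t**2 - 7*t - 12 = 0, which factors as -(t + 3)*(t + 4) = 0. The curves meet at t = -4, -3.
On [-4, -3], v = -2*t**2 - 2*t - 11 is on top; that piece has area ∫[-4,-3] (-t**2 - 7*t - 12) dt = 1/6.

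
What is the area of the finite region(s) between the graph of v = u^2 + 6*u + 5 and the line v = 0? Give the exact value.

The curve meets the u-axis where u^2 + 6*u + 5 = 0, i.e. (u + 1)*(u + 5) = 0, at u = -5, -1.
On [-5, -1] the curve lies below the axis; ∫[-5,-1] (u^2 + 6*u + 5) du = -32/3, giving area 32/3.

32/3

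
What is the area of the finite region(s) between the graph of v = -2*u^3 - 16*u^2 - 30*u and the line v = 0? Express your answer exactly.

253/6

The curve meets the u-axis where -2*u^3 - 16*u^2 - 30*u = 0, i.e. -2*u*(u + 3)*(u + 5) = 0, at u = -5, -3, 0.
On [-5, -3] the curve lies below the axis; ∫[-5,-3] (-2*u^3 - 16*u^2 - 30*u) du = -32/3, giving area 32/3.
On [-3, 0] the curve lies above the axis; ∫[-3,0] (-2*u^3 - 16*u^2 - 30*u) du = 63/2, giving area 63/2.
Total area = 32/3 + 63/2 = 253/6.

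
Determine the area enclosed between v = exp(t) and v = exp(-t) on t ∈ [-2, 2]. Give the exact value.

-4 + 2*exp(-2) + 2*exp(2)

The difference (exp(t)) - (exp(-t)) = exp(t) - exp(-t) changes sign at t = 0 inside [-2, 2], so split the integral there.
∫[-2,0] (exp(t) - exp(-t)) dt = -exp(2) - exp(-2) + 2; the area of that piece is -2 + exp(-2) + exp(2).
∫[0,2] (exp(t) - exp(-t)) dt = -2 + exp(-2) + exp(2).
Total area = (-2 + exp(-2) + exp(2)) + (-2 + exp(-2) + exp(2)) = -4 + 2*exp(-2) + 2*exp(2).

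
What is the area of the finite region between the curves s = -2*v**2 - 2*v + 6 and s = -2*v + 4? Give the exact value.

Both boundary curves give s as a function of v, so integrate with respect to v. Setting them equal: -2*v**2 + 2 = 0, i.e. -2*(v - 1)*(v + 1) = 0, so they meet at v = -1, 1.
For v in [-1, 1], s = -2*v**2 - 2*v + 6 is on the right; area = ∫[-1,1] (-2*v**2 + 2) dv = 8/3.

8/3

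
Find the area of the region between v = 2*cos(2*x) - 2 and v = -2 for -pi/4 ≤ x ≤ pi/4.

2

On [-pi/4, pi/4], (2*cos(2*x) - 2) - (-2) = 2*cos(2*x) is ≥ 0 throughout, so the area is a single integral of |2*cos(2*x)|.
∫[-pi/4,pi/4] (2*cos(2*x)) dx = 2.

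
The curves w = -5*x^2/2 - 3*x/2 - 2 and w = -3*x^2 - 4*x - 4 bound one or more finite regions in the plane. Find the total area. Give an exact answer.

Set the curves equal: -5*x^2/2 - 3*x/2 - 2 = -3*x^2 - 4*x - 4, so x^2/2 + 5*x/2 + 2 = 0, which factors as (x + 1)*(x + 4)/2 = 0. The curves meet at x = -4, -1.
On [-4, -1], w = -3*x^2 - 4*x - 4 is on top; that piece has area ∫[-4,-1] (-(x^2/2 + 5*x/2 + 2)) dx = 9/4.

9/4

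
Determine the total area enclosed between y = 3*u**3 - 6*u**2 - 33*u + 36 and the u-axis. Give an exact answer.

937/4

The curve meets the u-axis where 3*u**3 - 6*u**2 - 33*u + 36 = 0, i.e. 3*(u - 4)*(u - 1)*(u + 3) = 0, at u = -3, 1, 4.
On [-3, 1] the curve lies above the axis; ∫[-3,1] (3*u**3 - 6*u**2 - 33*u + 36) du = 160, giving area 160.
On [1, 4] the curve lies below the axis; ∫[1,4] (3*u**3 - 6*u**2 - 33*u + 36) du = -297/4, giving area 297/4.
Total area = 160 + 297/4 = 937/4.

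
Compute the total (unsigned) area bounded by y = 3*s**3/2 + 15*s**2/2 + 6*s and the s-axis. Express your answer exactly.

The curve meets the s-axis where 3*s**3/2 + 15*s**2/2 + 6*s = 0, i.e. 3*s*(s + 1)*(s + 4)/2 = 0, at s = -4, -1, 0.
On [-4, -1] the curve lies above the axis; ∫[-4,-1] (3*s**3/2 + 15*s**2/2 + 6*s) ds = 135/8, giving area 135/8.
On [-1, 0] the curve lies below the axis; ∫[-1,0] (3*s**3/2 + 15*s**2/2 + 6*s) ds = -7/8, giving area 7/8.
Total area = 135/8 + 7/8 = 71/4.

71/4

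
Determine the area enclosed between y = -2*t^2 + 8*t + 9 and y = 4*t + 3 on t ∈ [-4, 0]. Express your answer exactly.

172/3

The difference (-2*t^2 + 8*t + 9) - (4*t + 3) = -2*t^2 + 4*t + 6 changes sign at t = -1 inside [-4, 0], so split the integral there.
∫[-4,-1] (-2*t^2 + 4*t + 6) dt = -54; the area of that piece is 54.
∫[-1,0] (-2*t^2 + 4*t + 6) dt = 10/3.
Total area = 54 + 10/3 = 172/3.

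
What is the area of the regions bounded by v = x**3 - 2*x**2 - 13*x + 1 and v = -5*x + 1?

Set the curves equal: x**3 - 2*x**2 - 13*x + 1 = -5*x + 1, so x**3 - 2*x**2 - 8*x = 0, which factors as x*(x - 4)*(x + 2) = 0. The curves meet at x = -2, 0, 4.
On [-2, 0], v = x**3 - 2*x**2 - 13*x + 1 is on top; that piece has area ∫[-2,0] (x**3 - 2*x**2 - 8*x) dx = 20/3.
On [0, 4], v = -5*x + 1 is on top; that piece has area ∫[0,4] (-(x**3 - 2*x**2 - 8*x)) dx = 128/3.
Total enclosed area = 20/3 + 128/3 = 148/3.

148/3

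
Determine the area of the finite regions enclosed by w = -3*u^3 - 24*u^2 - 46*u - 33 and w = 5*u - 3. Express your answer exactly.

Set the curves equal: -3*u^3 - 24*u^2 - 46*u - 33 = 5*u - 3, so -3*u^3 - 24*u^2 - 51*u - 30 = 0, which factors as -3*(u + 1)*(u + 2)*(u + 5) = 0. The curves meet at u = -5, -2, -1.
On [-5, -2], w = 5*u - 3 is on top; that piece has area ∫[-5,-2] (-(-3*u^3 - 24*u^2 - 51*u - 30)) du = 135/4.
On [-2, -1], w = -3*u^3 - 24*u^2 - 46*u - 33 is on top; that piece has area ∫[-2,-1] (-3*u^3 - 24*u^2 - 51*u - 30) du = 7/4.
Total enclosed area = 135/4 + 7/4 = 71/2.

71/2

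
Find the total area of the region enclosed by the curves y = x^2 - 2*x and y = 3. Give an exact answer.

Set the curves equal: x^2 - 2*x = 3, so x^2 - 2*x - 3 = 0, which factors as (x - 3)*(x + 1) = 0. The curves meet at x = -1, 3.
On [-1, 3], y = 3 is on top; that piece has area ∫[-1,3] (-(x^2 - 2*x - 3)) dx = 32/3.

32/3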